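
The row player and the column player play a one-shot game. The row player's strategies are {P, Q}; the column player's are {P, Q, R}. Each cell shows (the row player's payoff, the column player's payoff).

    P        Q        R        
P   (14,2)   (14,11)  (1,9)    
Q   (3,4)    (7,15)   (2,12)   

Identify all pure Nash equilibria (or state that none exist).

A profile is a Nash equilibrium when each player is best-responding to the other.
The row player's best responses — vs P: P (payoff 14); vs Q: P (payoff 14); vs R: Q (payoff 2).
The column player's best responses — vs P: Q (payoff 11); vs Q: Q (payoff 15).
The only mutual best response is (P, Q); neither player gains by switching there.

(P, Q)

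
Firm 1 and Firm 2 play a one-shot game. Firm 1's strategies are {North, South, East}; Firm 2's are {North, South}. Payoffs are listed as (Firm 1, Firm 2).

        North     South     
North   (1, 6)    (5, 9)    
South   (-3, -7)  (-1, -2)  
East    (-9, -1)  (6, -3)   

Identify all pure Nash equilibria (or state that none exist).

Check mutual best responses: a cell is a NE iff neither player can gain by unilaterally deviating.
Firm 1's best responses — vs North: North (payoff 1); vs South: East (payoff 6).
Firm 2's best responses — vs North: South (payoff 9); vs South: South (payoff -2); vs East: North (payoff -1).
No cell has both players best-responding. For instance, Firm 1's best reply to North is North, but against North Firm 2 prefers South over North.

None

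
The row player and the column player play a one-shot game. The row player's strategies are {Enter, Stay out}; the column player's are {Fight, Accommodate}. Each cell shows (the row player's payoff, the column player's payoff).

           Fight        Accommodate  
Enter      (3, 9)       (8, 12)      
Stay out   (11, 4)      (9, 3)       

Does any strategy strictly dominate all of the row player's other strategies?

Stay out

A strategy is strictly dominant if it gives the row player a strictly higher payoff than every other strategy, against every choice by the opponent.
Stay out strictly dominates: vs Fight: 11 > 3; vs Accommodate: 9 > 8.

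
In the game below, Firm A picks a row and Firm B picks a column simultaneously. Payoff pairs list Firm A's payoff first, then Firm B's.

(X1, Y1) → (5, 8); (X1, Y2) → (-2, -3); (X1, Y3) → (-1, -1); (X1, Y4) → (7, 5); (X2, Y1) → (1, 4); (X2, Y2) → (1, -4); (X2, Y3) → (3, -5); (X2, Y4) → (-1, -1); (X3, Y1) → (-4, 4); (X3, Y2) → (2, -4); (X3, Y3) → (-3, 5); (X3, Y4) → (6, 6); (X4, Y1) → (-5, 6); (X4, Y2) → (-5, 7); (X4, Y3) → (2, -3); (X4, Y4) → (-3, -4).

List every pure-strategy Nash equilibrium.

Check mutual best responses: a cell is a NE iff neither player can gain by unilaterally deviating.
Firm A's best responses — vs Y1: X1 (payoff 5); vs Y2: X3 (payoff 2); vs Y3: X2 (payoff 3); vs Y4: X1 (payoff 7).
Firm B's best responses — vs X1: Y1 (payoff 8); vs X2: Y1 (payoff 4); vs X3: Y4 (payoff 6); vs X4: Y2 (payoff 7).
The only mutual best response is (X1, Y1); neither player gains by switching there.

(X1, Y1)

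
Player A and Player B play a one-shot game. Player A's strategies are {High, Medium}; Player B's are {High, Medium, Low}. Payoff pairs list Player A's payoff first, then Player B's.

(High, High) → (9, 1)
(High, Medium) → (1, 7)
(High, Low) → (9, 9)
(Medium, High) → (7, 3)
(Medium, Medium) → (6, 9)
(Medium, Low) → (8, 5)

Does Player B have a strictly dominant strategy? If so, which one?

A strategy is strictly dominant if it gives Player B a strictly higher payoff than every other strategy, against every choice by the opponent.
High is not dominant: against High, Medium gives 7 > 1.
Medium is not dominant: against High, Low gives 9 > 7.
Low is not dominant: against Medium, Medium gives 9 > 5.
No single strategy is best against every opponent action.

None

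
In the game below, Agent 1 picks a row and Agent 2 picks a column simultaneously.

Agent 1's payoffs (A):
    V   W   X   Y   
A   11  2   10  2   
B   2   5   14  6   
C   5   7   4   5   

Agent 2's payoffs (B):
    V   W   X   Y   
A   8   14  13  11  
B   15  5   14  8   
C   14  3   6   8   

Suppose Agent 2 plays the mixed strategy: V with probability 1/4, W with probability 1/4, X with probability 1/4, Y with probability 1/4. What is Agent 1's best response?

Agent 1's best reply maximizes expected payoff against the mix.
A: (1/4)·11 + (1/4)·2 + (1/4)·10 + (1/4)·2 = 25/4
B: (1/4)·2 + (1/4)·5 + (1/4)·14 + (1/4)·6 = 27/4
C: (1/4)·5 + (1/4)·7 + (1/4)·4 + (1/4)·5 = 21/4
Highest expected payoff is 27/4, from B.

B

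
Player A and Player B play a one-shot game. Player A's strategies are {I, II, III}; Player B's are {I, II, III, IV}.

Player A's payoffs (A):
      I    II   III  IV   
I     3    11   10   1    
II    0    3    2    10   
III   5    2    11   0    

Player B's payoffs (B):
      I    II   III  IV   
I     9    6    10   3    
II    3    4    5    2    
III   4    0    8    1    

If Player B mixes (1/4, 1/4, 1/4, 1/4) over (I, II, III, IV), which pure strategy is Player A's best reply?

Compute Player A's expected payoff from each pure strategy against the given mix.
I: (1/4)·3 + (1/4)·11 + (1/4)·10 + (1/4)·1 = 25/4
II: (1/4)·0 + (1/4)·3 + (1/4)·2 + (1/4)·10 = 15/4
III: (1/4)·5 + (1/4)·2 + (1/4)·11 + (1/4)·0 = 9/2
Highest expected payoff is 25/4, from I.

I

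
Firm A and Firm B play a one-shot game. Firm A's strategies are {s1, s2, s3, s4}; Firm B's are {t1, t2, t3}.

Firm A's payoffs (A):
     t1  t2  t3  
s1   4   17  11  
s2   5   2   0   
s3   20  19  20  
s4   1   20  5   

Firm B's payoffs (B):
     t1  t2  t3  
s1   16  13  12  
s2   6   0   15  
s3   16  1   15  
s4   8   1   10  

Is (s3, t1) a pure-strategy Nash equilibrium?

Holding Firm B at t1: Firm A gets 20 from s3, versus 4 from s1, 5 from s2, 1 from s4. No profitable deviation for Firm A.
Holding Firm A at s3: Firm B gets 16 from t1, versus 1 from t2, 15 from t3. No profitable deviation for Firm B either.

Yes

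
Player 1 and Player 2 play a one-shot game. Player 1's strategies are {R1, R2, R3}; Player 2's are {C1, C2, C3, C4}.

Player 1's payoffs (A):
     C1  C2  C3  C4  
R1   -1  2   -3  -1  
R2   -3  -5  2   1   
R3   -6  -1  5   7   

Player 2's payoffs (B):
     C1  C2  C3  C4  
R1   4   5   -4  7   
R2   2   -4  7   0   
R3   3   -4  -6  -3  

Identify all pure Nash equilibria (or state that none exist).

No pure-strategy Nash equilibrium

A profile is a Nash equilibrium when each player is best-responding to the other.
Player 1's best responses — vs C1: R1 (payoff -1); vs C2: R1 (payoff 2); vs C3: R3 (payoff 5); vs C4: R3 (payoff 7).
Player 2's best responses — vs R1: C4 (payoff 7); vs R2: C3 (payoff 7); vs R3: C1 (payoff 3).
No cell has both players best-responding. For instance, Player 1's best reply to C4 is R3, but against R3 Player 2 prefers C1 over C4.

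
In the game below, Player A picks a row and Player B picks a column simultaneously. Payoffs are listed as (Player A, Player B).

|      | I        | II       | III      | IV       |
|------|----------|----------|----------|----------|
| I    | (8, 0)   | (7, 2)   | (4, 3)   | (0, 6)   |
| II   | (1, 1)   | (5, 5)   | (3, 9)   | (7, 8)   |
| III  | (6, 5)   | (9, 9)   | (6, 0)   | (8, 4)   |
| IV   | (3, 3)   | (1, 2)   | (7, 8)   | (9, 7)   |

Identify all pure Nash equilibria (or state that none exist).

Check mutual best responses: a cell is a NE iff neither player can gain by unilaterally deviating.
Player A's best responses — vs I: I (payoff 8); vs II: III (payoff 9); vs III: IV (payoff 7); vs IV: IV (payoff 9).
Player B's best responses — vs I: IV (payoff 6); vs II: III (payoff 9); vs III: II (payoff 9); vs IV: III (payoff 8).
Mutual best responses occur at (III, II) and (IV, III); at each, neither player gains by switching.

(III, II) and (IV, III)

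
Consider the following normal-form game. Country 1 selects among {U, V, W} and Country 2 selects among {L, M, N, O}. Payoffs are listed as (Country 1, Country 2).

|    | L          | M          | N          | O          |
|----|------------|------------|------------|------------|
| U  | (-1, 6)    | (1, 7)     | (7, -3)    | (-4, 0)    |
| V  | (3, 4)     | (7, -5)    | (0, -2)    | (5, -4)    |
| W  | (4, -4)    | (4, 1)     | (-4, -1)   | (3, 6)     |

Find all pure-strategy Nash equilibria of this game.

Check mutual best responses: a cell is a NE iff neither player can gain by unilaterally deviating.
Country 1's best responses — vs L: W (payoff 4); vs M: V (payoff 7); vs N: U (payoff 7); vs O: V (payoff 5).
Country 2's best responses — vs U: M (payoff 7); vs V: L (payoff 4); vs W: O (payoff 6).
No cell has both players best-responding. For instance, Country 1's best reply to L is W, but against W Country 2 prefers O over L.

None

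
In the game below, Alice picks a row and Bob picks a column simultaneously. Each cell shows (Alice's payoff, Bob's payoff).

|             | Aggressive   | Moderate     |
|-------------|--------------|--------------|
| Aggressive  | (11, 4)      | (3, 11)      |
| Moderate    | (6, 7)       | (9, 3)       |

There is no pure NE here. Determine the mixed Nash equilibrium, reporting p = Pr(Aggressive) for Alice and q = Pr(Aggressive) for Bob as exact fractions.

p = 4/11, q = 6/11

Each player's mixing probability is pinned down by making the *other* player indifferent.
Bob indifferent between Aggressive and Moderate: p·4 + (1−p)·7 = p·11 + (1−p)·3 ⟹ 7 + (-3)p = 3 + 8p ⟹ p = 4/11.
Alice indifferent between Aggressive and Moderate: q·11 + (1−q)·3 = q·6 + (1−q)·9 ⟹ 3 + 8q = 9 + (-3)q ⟹ q = 6/11.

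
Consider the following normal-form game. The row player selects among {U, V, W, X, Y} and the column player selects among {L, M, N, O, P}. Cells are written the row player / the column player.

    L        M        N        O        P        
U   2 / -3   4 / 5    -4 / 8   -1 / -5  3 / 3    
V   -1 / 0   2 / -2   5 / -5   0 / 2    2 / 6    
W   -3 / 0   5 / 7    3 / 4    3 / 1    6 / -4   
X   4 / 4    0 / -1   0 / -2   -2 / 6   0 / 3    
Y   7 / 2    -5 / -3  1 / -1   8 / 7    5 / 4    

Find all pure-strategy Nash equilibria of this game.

(W, M) and (Y, O)

A profile is a Nash equilibrium when each player is best-responding to the other.
The row player's best responses — vs L: Y (payoff 7); vs M: W (payoff 5); vs N: V (payoff 5); vs O: Y (payoff 8); vs P: W (payoff 6).
The column player's best responses — vs U: N (payoff 8); vs V: P (payoff 6); vs W: M (payoff 7); vs X: O (payoff 6); vs Y: O (payoff 7).
Mutual best responses occur at (W, M) and (Y, O); at each, neither player gains by switching.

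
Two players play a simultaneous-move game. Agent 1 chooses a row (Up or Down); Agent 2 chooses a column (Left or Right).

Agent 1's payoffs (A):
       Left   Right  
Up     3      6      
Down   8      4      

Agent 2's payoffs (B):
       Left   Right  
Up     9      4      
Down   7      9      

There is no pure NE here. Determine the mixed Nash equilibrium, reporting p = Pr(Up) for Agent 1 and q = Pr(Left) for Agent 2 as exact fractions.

p = 2/7, q = 2/7

Each player's mixing probability is pinned down by making the *other* player indifferent.
Agent 2 indifferent between Left and Right: p·9 + (1−p)·7 = p·4 + (1−p)·9 ⟹ 7 + 2p = 9 + (-5)p ⟹ p = 2/7.
Agent 1 indifferent between Up and Down: q·3 + (1−q)·6 = q·8 + (1−q)·4 ⟹ 6 + (-3)q = 4 + 4q ⟹ q = 2/7.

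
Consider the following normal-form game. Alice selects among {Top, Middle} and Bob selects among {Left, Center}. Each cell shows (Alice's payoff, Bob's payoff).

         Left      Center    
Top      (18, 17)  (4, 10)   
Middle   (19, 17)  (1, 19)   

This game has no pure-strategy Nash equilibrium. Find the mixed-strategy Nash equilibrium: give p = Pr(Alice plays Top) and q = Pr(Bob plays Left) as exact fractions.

In a mixed NE each player is indifferent between their pure strategies, so the opponent's mix sets the indifference.
Bob indifferent between Left and Center: p·17 + (1−p)·17 = p·10 + (1−p)·19 ⟹ 17 + 0p = 19 + (-9)p ⟹ p = 2/9.
Alice indifferent between Top and Middle: q·18 + (1−q)·4 = q·19 + (1−q)·1 ⟹ 4 + 14q = 1 + 18q ⟹ q = 3/4.

p = 2/9, q = 3/4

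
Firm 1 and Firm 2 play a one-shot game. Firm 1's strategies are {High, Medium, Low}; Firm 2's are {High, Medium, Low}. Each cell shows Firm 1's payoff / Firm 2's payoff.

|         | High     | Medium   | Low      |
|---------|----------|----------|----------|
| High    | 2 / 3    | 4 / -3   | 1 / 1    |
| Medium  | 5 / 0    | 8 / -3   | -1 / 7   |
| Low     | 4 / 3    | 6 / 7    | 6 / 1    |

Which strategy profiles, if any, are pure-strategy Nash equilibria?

None

Find each player's best response to every opponent strategy; NE are the intersections.
Firm 1's best responses — vs High: Medium (payoff 5); vs Medium: Medium (payoff 8); vs Low: Low (payoff 6).
Firm 2's best responses — vs High: High (payoff 3); vs Medium: Low (payoff 7); vs Low: Medium (payoff 7).
No cell has both players best-responding. For instance, Firm 1's best reply to Low is Low, but against Low Firm 2 prefers Medium over Low.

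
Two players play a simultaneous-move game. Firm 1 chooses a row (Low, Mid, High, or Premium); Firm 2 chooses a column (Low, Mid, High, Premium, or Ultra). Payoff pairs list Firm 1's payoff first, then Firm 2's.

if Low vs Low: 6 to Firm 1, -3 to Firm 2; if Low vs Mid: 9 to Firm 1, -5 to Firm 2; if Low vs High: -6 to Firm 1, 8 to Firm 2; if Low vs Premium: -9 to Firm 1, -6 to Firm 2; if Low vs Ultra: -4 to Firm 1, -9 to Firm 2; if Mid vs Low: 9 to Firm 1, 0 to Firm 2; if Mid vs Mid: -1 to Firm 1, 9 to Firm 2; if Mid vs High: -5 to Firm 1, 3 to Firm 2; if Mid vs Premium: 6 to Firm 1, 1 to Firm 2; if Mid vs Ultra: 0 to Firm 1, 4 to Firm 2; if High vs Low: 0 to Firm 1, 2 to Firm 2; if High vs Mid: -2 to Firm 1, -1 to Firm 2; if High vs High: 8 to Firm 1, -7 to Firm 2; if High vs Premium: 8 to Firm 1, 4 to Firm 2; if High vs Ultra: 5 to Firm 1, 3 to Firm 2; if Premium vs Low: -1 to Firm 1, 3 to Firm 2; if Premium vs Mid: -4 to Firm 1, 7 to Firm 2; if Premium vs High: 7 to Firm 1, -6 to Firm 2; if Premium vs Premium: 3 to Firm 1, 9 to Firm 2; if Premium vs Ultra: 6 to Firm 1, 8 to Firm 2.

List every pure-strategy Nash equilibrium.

A profile is a Nash equilibrium when each player is best-responding to the other.
Firm 1's best responses — vs Low: Mid (payoff 9); vs Mid: Low (payoff 9); vs High: High (payoff 8); vs Premium: High (payoff 8); vs Ultra: Premium (payoff 6).
Firm 2's best responses — vs Low: High (payoff 8); vs Mid: Mid (payoff 9); vs High: Premium (payoff 4); vs Premium: Premium (payoff 9).
The only mutual best response is (High, Premium); neither player gains by switching there.

(High, Premium)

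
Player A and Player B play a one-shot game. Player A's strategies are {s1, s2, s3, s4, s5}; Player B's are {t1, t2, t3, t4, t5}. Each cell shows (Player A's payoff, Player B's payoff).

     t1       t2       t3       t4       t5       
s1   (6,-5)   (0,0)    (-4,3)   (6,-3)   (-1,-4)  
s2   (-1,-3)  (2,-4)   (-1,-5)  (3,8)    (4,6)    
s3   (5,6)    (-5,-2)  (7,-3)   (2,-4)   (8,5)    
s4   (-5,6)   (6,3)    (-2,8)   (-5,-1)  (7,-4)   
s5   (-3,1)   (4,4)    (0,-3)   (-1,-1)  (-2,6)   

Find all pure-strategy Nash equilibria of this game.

None

A profile is a Nash equilibrium when each player is best-responding to the other.
Player A's best responses — vs t1: s1 (payoff 6); vs t2: s4 (payoff 6); vs t3: s3 (payoff 7); vs t4: s1 (payoff 6); vs t5: s3 (payoff 8).
Player B's best responses — vs s1: t3 (payoff 3); vs s2: t4 (payoff 8); vs s3: t1 (payoff 6); vs s4: t3 (payoff 8); vs s5: t5 (payoff 6).
No cell has both players best-responding. For instance, Player A's best reply to t2 is s4, but against s4 Player B prefers t3 over t2.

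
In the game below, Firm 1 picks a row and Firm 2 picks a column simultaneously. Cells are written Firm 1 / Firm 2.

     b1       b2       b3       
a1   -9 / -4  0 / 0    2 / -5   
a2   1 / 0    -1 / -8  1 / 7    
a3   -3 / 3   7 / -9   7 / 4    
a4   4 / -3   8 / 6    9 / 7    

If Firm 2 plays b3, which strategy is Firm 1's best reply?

a4

With Firm 2 fixed at b3, Firm 1's payoffs are: a1 → 2, a2 → 1, a3 → 7, a4 → 9.
The maximum is 9, achieved by a4.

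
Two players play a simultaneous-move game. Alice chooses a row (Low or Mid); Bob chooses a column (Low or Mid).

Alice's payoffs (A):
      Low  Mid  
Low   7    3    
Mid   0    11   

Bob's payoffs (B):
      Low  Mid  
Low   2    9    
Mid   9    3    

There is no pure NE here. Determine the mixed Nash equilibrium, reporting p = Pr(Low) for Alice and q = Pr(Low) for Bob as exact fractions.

p = 6/13, q = 8/15

In a mixed NE each player is indifferent between their pure strategies, so the opponent's mix sets the indifference.
Bob indifferent between Low and Mid: p·2 + (1−p)·9 = p·9 + (1−p)·3 ⟹ 9 + (-7)p = 3 + 6p ⟹ p = 6/13.
Alice indifferent between Low and Mid: q·7 + (1−q)·3 = q·0 + (1−q)·11 ⟹ 3 + 4q = 11 + (-11)q ⟹ q = 8/15.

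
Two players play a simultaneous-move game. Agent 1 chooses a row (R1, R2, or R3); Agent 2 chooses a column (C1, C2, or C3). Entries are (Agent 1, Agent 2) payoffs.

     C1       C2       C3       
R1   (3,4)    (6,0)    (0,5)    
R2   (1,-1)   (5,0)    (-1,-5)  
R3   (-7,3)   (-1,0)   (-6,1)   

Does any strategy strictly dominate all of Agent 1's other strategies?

R1

A strategy is strictly dominant if it gives Agent 1 a strictly higher payoff than every other strategy, against every choice by the opponent.
R1 strictly dominates: vs C1: 3 > each of {1, -7}; vs C2: 6 > each of {5, -1}; vs C3: 0 > each of {-1, -6}.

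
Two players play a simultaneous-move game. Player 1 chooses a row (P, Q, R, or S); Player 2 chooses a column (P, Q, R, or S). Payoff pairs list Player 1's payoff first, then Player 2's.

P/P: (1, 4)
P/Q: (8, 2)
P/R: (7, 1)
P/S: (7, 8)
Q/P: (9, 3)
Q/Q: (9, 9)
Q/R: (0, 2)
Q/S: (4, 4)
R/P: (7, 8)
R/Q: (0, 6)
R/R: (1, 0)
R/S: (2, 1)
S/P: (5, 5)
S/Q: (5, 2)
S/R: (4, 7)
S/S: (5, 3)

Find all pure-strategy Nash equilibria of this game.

Check mutual best responses: a cell is a NE iff neither player can gain by unilaterally deviating.
Player 1's best responses — vs P: Q (payoff 9); vs Q: Q (payoff 9); vs R: P (payoff 7); vs S: P (payoff 7).
Player 2's best responses — vs P: S (payoff 8); vs Q: Q (payoff 9); vs R: P (payoff 8); vs S: R (payoff 7).
Mutual best responses occur at (P, S) and (Q, Q); at each, neither player gains by switching.

(P, S) and (Q, Q)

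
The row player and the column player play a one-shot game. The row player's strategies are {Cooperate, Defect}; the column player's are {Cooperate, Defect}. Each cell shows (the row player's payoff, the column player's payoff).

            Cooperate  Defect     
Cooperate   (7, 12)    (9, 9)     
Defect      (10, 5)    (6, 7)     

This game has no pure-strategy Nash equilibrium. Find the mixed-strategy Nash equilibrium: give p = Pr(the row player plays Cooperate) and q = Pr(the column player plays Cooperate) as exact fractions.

Each player's mixing probability is pinned down by making the *other* player indifferent.
The column player indifferent between Cooperate and Defect: p·12 + (1−p)·5 = p·9 + (1−p)·7 ⟹ 5 + 7p = 7 + 2p ⟹ p = 2/5.
The row player indifferent between Cooperate and Defect: q·7 + (1−q)·9 = q·10 + (1−q)·6 ⟹ 9 + (-2)q = 6 + 4q ⟹ q = 1/2.

p = 2/5, q = 1/2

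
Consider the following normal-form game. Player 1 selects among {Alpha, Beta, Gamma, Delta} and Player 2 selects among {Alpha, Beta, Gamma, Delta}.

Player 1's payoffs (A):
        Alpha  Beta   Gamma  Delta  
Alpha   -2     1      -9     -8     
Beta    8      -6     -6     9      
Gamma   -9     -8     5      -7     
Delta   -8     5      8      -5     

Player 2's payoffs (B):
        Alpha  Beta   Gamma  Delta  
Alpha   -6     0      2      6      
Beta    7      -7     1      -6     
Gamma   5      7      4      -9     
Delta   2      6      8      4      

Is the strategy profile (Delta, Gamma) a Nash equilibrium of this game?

Yes

Holding Player 2 at Gamma: Player 1 gets 8 from Delta, versus -9 from Alpha, -6 from Beta, 5 from Gamma. No profitable deviation for Player 1.
Holding Player 1 at Delta: Player 2 gets 8 from Gamma, versus 2 from Alpha, 6 from Beta, 4 from Delta. No profitable deviation for Player 2 either.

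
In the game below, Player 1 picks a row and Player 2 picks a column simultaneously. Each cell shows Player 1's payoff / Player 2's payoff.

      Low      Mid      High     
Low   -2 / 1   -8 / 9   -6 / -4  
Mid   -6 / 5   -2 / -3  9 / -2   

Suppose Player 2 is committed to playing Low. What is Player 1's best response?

Low

With Player 2 fixed at Low, Player 1's payoffs are: Low → -2, Mid → -6.
The maximum is -2, achieved by Low.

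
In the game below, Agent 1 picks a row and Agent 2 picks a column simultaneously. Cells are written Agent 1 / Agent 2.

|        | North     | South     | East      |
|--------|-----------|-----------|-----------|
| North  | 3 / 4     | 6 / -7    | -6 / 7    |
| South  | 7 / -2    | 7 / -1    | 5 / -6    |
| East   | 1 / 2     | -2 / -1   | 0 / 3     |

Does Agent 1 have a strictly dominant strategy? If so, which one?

A strategy is strictly dominant if it gives Agent 1 a strictly higher payoff than every other strategy, against every choice by the opponent.
South strictly dominates: vs North: 7 > each of {3, 1}; vs South: 7 > each of {6, -2}; vs East: 5 > each of {-6, 0}.

South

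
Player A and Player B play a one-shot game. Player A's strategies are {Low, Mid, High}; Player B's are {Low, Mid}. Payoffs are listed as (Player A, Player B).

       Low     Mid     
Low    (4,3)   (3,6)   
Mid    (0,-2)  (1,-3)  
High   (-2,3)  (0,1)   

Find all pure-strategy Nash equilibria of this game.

(Low, Mid)

A profile is a Nash equilibrium when each player is best-responding to the other.
Player A's best responses — vs Low: Low (payoff 4); vs Mid: Low (payoff 3).
Player B's best responses — vs Low: Mid (payoff 6); vs Mid: Low (payoff -2); vs High: Low (payoff 3).
The only mutual best response is (Low, Mid); neither player gains by switching there.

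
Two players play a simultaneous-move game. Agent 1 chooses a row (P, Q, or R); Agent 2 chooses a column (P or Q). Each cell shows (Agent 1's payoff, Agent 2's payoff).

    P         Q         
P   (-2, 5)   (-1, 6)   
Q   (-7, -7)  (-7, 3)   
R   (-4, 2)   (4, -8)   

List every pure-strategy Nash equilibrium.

There is no pure-strategy Nash equilibrium

Find each player's best response to every opponent strategy; NE are the intersections.
Agent 1's best responses — vs P: P (payoff -2); vs Q: R (payoff 4).
Agent 2's best responses — vs P: Q (payoff 6); vs Q: Q (payoff 3); vs R: P (payoff 2).
No cell has both players best-responding. For instance, Agent 1's best reply to Q is R, but against R Agent 2 prefers P over Q.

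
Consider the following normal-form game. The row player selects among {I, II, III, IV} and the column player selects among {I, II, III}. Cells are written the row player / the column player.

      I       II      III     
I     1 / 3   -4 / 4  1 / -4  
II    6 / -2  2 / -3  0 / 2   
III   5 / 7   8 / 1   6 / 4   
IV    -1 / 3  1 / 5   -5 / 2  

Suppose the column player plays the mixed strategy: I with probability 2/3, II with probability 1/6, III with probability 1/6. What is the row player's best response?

III

Compute the row player's expected payoff from each pure strategy against the given mix.
I: (2/3)·1 + (1/6)·(-4) + (1/6)·1 = 1/6
II: (2/3)·6 + (1/6)·2 + (1/6)·0 = 13/3
III: (2/3)·5 + (1/6)·8 + (1/6)·6 = 17/3
IV: (2/3)·(-1) + (1/6)·1 + (1/6)·(-5) = -4/3
Highest expected payoff is 17/3, from III.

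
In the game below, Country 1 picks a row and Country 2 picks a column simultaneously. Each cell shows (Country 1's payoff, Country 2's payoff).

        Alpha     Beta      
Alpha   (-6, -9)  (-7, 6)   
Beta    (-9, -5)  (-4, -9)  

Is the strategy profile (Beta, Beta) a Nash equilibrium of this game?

Holding Country 2 at Beta: Country 1 gets -4 from Beta, versus -7 from Alpha. No profitable deviation for Country 1.
Holding Country 1 at Beta: Country 2 gets -9 from Beta but could get -5 by switching to Alpha. Country 2 has a profitable deviation.

No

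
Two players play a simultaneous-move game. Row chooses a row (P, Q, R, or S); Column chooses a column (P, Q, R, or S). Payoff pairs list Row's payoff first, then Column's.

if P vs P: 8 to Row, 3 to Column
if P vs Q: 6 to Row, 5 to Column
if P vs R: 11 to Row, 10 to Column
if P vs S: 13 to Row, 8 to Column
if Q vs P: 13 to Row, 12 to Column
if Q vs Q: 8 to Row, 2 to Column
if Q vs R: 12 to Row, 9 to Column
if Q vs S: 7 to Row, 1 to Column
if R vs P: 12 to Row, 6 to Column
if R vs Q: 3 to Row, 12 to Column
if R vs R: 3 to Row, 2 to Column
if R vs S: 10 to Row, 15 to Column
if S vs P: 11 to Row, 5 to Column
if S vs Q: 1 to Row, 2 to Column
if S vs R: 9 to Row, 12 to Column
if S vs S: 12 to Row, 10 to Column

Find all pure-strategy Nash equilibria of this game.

Check mutual best responses: a cell is a NE iff neither player can gain by unilaterally deviating.
Row's best responses — vs P: Q (payoff 13); vs Q: Q (payoff 8); vs R: Q (payoff 12); vs S: P (payoff 13).
Column's best responses — vs P: R (payoff 10); vs Q: P (payoff 12); vs R: S (payoff 15); vs S: R (payoff 12).
The only mutual best response is (Q, P); neither player gains by switching there.

(Q, P)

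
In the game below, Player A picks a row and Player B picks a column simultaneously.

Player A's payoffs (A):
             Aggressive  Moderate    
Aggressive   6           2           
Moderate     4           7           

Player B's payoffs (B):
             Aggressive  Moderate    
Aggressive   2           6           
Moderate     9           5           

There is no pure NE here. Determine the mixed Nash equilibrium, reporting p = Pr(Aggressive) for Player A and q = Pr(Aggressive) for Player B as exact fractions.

Each player's mixing probability is pinned down by making the *other* player indifferent.
Player B indifferent between Aggressive and Moderate: p·2 + (1−p)·9 = p·6 + (1−p)·5 ⟹ 9 + (-7)p = 5 + 1p ⟹ p = 1/2.
Player A indifferent between Aggressive and Moderate: q·6 + (1−q)·2 = q·4 + (1−q)·7 ⟹ 2 + 4q = 7 + (-3)q ⟹ q = 5/7.

p = 1/2, q = 5/7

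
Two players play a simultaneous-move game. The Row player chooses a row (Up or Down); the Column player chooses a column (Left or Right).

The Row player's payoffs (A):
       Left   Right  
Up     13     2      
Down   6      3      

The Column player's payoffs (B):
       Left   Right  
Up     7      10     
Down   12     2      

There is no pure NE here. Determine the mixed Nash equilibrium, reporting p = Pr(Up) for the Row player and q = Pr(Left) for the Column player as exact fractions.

In a mixed NE each player is indifferent between their pure strategies, so the opponent's mix sets the indifference.
The Column player indifferent between Left and Right: p·7 + (1−p)·12 = p·10 + (1−p)·2 ⟹ 12 + (-5)p = 2 + 8p ⟹ p = 10/13.
The Row player indifferent between Up and Down: q·13 + (1−q)·2 = q·6 + (1−q)·3 ⟹ 2 + 11q = 3 + 3q ⟹ q = 1/8.

p = 10/13, q = 1/8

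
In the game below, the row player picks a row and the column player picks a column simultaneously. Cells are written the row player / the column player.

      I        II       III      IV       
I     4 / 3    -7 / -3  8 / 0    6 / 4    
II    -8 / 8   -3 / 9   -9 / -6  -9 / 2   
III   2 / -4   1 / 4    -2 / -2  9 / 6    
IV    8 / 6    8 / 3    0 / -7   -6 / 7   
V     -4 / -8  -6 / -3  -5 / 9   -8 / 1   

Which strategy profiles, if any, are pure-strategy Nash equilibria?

(III, IV)

A profile is a Nash equilibrium when each player is best-responding to the other.
The row player's best responses — vs I: IV (payoff 8); vs II: IV (payoff 8); vs III: I (payoff 8); vs IV: III (payoff 9).
The column player's best responses — vs I: IV (payoff 4); vs II: II (payoff 9); vs III: IV (payoff 6); vs IV: IV (payoff 7); vs V: III (payoff 9).
The only mutual best response is (III, IV); neither player gains by switching there.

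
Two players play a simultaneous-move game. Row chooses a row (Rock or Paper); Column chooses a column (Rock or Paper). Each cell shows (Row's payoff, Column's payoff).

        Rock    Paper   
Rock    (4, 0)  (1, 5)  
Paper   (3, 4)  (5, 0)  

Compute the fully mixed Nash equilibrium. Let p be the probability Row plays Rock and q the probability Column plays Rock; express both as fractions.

p = 4/9, q = 4/5

Each player's mixing probability is pinned down by making the *other* player indifferent.
Column indifferent between Rock and Paper: p·0 + (1−p)·4 = p·5 + (1−p)·0 ⟹ 4 + (-4)p = 0 + 5p ⟹ p = 4/9.
Row indifferent between Rock and Paper: q·4 + (1−q)·1 = q·3 + (1−q)·5 ⟹ 1 + 3q = 5 + (-2)q ⟹ q = 4/5.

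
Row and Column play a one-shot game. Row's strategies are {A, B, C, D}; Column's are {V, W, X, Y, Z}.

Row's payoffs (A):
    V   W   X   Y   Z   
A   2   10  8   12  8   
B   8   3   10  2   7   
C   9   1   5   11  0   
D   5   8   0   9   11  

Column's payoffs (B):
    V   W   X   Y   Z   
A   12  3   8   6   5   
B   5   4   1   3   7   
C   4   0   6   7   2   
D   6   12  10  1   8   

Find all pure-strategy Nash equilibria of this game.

No pure-strategy Nash equilibrium

Find each player's best response to every opponent strategy; NE are the intersections.
Row's best responses — vs V: C (payoff 9); vs W: A (payoff 10); vs X: B (payoff 10); vs Y: A (payoff 12); vs Z: D (payoff 11).
Column's best responses — vs A: V (payoff 12); vs B: Z (payoff 7); vs C: Y (payoff 7); vs D: W (payoff 12).
No cell has both players best-responding. For instance, Row's best reply to Z is D, but against D Column prefers W over Z.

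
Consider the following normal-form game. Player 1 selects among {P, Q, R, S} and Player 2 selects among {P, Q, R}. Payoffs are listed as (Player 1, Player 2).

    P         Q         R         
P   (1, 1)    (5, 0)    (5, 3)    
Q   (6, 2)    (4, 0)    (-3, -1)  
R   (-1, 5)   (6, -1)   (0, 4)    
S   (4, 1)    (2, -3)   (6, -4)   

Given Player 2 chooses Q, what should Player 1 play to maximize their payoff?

R

With Player 2 fixed at Q, Player 1's payoffs are: P → 5, Q → 4, R → 6, S → 2.
The maximum is 6, achieved by R.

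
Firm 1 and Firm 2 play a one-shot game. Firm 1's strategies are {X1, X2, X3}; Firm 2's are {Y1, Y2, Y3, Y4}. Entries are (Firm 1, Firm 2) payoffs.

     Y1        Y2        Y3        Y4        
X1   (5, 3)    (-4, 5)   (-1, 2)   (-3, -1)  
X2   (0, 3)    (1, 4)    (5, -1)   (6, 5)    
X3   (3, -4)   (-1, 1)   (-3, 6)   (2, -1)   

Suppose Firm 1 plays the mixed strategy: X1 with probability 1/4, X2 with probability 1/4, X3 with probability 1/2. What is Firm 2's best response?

Y3

Compute Firm 2's expected payoff from each pure strategy against the given mix.
Y1: (1/4)·3 + (1/4)·3 + (1/2)·(-4) = -1/2
Y2: (1/4)·5 + (1/4)·4 + (1/2)·1 = 11/4
Y3: (1/4)·2 + (1/4)·(-1) + (1/2)·6 = 13/4
Y4: (1/4)·(-1) + (1/4)·5 + (1/2)·(-1) = 1/2
Highest expected payoff is 13/4, from Y3.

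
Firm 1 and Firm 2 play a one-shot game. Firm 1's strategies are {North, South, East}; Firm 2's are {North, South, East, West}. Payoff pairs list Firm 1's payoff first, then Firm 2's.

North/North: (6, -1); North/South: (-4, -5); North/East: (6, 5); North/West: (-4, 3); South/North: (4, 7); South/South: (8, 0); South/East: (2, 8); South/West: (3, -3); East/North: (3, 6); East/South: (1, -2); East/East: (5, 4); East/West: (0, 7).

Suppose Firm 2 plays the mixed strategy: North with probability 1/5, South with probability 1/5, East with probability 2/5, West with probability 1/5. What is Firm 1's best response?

Compute Firm 1's expected payoff from each pure strategy against the given mix.
North: (1/5)·6 + (1/5)·(-4) + (2/5)·6 + (1/5)·(-4) = 2
South: (1/5)·4 + (1/5)·8 + (2/5)·2 + (1/5)·3 = 19/5
East: (1/5)·3 + (1/5)·1 + (2/5)·5 + (1/5)·0 = 14/5
Highest expected payoff is 19/5, from South.

South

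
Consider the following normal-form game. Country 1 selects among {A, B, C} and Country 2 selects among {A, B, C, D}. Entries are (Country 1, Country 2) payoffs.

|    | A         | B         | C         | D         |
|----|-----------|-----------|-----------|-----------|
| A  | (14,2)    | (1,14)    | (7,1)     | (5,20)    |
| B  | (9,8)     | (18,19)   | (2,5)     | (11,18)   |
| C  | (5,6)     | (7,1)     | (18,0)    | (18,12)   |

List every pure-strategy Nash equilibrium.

(B, B) and (C, D)

Check mutual best responses: a cell is a NE iff neither player can gain by unilaterally deviating.
Country 1's best responses — vs A: A (payoff 14); vs B: B (payoff 18); vs C: C (payoff 18); vs D: C (payoff 18).
Country 2's best responses — vs A: D (payoff 20); vs B: B (payoff 19); vs C: D (payoff 12).
Mutual best responses occur at (B, B) and (C, D); at each, neither player gains by switching.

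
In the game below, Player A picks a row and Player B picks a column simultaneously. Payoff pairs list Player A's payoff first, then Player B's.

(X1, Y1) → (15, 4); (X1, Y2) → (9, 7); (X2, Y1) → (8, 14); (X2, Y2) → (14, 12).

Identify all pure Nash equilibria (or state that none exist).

Find each player's best response to every opponent strategy; NE are the intersections.
Player A's best responses — vs Y1: X1 (payoff 15); vs Y2: X2 (payoff 14).
Player B's best responses — vs X1: Y2 (payoff 7); vs X2: Y1 (payoff 14).
No cell has both players best-responding. For instance, Player A's best reply to Y1 is X1, but against X1 Player B prefers Y2 over Y1.

There is no pure-strategy Nash equilibrium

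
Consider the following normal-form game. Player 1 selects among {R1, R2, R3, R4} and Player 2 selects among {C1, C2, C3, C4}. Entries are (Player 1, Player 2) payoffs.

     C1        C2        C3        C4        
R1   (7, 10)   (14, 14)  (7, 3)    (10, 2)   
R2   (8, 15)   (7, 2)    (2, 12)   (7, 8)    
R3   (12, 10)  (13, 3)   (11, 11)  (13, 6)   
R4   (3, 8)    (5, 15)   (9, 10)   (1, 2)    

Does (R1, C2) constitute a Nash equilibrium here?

Yes

Holding Player 2 at C2: Player 1 gets 14 from R1, versus 7 from R2, 13 from R3, 5 from R4. No profitable deviation for Player 1.
Holding Player 1 at R1: Player 2 gets 14 from C2, versus 10 from C1, 3 from C3, 2 from C4. No profitable deviation for Player 2 either.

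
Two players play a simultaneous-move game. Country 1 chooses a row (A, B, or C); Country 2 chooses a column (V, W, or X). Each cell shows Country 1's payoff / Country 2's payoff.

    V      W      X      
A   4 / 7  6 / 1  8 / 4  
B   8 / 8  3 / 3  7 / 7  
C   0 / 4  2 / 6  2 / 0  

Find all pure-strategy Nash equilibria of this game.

(B, V)

Find each player's best response to every opponent strategy; NE are the intersections.
Country 1's best responses — vs V: B (payoff 8); vs W: A (payoff 6); vs X: A (payoff 8).
Country 2's best responses — vs A: V (payoff 7); vs B: V (payoff 8); vs C: W (payoff 6).
The only mutual best response is (B, V); neither player gains by switching there.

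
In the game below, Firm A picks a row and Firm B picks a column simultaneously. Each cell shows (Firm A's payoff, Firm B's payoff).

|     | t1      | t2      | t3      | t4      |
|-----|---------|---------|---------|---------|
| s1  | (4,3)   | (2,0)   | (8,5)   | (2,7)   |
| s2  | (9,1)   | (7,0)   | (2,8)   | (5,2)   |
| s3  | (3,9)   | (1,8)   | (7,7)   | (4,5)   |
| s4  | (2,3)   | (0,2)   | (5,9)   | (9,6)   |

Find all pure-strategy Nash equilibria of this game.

Check mutual best responses: a cell is a NE iff neither player can gain by unilaterally deviating.
Firm A's best responses — vs t1: s2 (payoff 9); vs t2: s2 (payoff 7); vs t3: s1 (payoff 8); vs t4: s4 (payoff 9).
Firm B's best responses — vs s1: t4 (payoff 7); vs s2: t3 (payoff 8); vs s3: t1 (payoff 9); vs s4: t3 (payoff 9).
No cell has both players best-responding. For instance, Firm A's best reply to t2 is s2, but against s2 Firm B prefers t3 over t2.

No pure-strategy Nash equilibrium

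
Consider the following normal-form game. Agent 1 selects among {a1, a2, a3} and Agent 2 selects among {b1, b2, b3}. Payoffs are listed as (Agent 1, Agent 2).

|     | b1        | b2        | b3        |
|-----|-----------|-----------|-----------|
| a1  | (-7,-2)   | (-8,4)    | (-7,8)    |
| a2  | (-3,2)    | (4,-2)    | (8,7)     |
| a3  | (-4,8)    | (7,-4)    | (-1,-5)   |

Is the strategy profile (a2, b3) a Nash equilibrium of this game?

Yes

Holding Agent 2 at b3: Agent 1 gets 8 from a2, versus -7 from a1, -1 from a3. No profitable deviation for Agent 1.
Holding Agent 1 at a2: Agent 2 gets 7 from b3, versus 2 from b1, -2 from b2. No profitable deviation for Agent 2 either.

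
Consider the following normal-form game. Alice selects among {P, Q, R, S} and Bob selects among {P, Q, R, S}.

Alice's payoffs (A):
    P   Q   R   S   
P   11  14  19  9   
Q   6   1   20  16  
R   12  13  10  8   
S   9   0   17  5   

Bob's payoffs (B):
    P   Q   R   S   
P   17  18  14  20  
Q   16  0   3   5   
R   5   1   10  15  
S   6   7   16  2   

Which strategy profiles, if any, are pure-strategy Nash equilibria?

Find each player's best response to every opponent strategy; NE are the intersections.
Alice's best responses — vs P: R (payoff 12); vs Q: P (payoff 14); vs R: Q (payoff 20); vs S: Q (payoff 16).
Bob's best responses — vs P: S (payoff 20); vs Q: P (payoff 16); vs R: S (payoff 15); vs S: R (payoff 16).
No cell has both players best-responding. For instance, Alice's best reply to Q is P, but against P Bob prefers S over Q.

No pure-strategy Nash equilibrium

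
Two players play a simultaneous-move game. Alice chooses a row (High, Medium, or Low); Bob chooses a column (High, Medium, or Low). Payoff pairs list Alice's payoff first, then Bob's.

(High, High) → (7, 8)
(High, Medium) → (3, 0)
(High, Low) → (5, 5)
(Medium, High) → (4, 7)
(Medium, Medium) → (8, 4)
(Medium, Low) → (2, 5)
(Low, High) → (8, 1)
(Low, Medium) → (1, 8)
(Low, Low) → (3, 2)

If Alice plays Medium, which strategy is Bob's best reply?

High

With Alice fixed at Medium, Bob's payoffs are: High → 7, Medium → 4, Low → 5.
The maximum is 7, achieved by High.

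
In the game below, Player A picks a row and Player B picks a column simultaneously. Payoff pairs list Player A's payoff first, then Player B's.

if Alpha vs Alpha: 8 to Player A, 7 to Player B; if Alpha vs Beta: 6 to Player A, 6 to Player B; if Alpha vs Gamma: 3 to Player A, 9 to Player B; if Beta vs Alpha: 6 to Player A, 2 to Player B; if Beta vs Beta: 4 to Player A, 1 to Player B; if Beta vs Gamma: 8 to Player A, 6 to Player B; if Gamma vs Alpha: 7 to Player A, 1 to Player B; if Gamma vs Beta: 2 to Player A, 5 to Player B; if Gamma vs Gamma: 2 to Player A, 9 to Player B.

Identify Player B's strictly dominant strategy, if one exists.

Check whether one of Player B's strategies beats all alternatives regardless of what the opponent does.
Gamma strictly dominates: vs Alpha: 9 > each of {7, 6}; vs Beta: 6 > each of {2, 1}; vs Gamma: 9 > each of {1, 5}.

Gamma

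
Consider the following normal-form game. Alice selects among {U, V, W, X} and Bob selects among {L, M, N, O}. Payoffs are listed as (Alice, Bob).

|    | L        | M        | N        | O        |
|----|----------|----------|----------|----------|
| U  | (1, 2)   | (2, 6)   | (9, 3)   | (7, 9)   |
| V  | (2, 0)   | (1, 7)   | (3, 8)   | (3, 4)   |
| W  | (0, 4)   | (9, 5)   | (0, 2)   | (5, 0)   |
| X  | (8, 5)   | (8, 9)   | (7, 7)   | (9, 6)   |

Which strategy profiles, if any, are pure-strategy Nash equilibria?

A profile is a Nash equilibrium when each player is best-responding to the other.
Alice's best responses — vs L: X (payoff 8); vs M: W (payoff 9); vs N: U (payoff 9); vs O: X (payoff 9).
Bob's best responses — vs U: O (payoff 9); vs V: N (payoff 8); vs W: M (payoff 5); vs X: M (payoff 9).
The only mutual best response is (W, M); neither player gains by switching there.

(W, M)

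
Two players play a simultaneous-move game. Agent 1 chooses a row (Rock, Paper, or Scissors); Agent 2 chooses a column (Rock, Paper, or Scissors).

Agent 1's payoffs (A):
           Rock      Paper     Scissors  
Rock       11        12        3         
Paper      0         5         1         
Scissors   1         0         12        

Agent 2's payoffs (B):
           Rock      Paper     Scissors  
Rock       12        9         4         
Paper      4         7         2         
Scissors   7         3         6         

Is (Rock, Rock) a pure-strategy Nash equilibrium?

Yes

Holding Agent 2 at Rock: Agent 1 gets 11 from Rock, versus 0 from Paper, 1 from Scissors. No profitable deviation for Agent 1.
Holding Agent 1 at Rock: Agent 2 gets 12 from Rock, versus 9 from Paper, 4 from Scissors. No profitable deviation for Agent 2 either.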